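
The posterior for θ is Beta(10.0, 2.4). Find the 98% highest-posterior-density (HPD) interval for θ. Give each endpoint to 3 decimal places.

The posterior is unimodal and skewed, so the HPD interval has equal density at both endpoints and is the shortest 98% interval.
Solving f(0.538) = f(0.991) with F(0.991) − F(0.538) = 0.98 gives [0.538, 0.991].
For comparison, the equal-tailed interval is [0.500, 0.977]; the HPD is narrower and shifted toward the mode.

[0.538, 0.991]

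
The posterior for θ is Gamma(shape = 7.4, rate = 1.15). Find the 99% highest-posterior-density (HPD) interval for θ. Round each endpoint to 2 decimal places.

The posterior is unimodal and skewed, so the HPD interval has equal density at both endpoints and is the shortest 99% interval.
Solving f(1.61) = f(13.42) with F(13.42) − F(1.61) = 0.99 gives [1.61, 13.42].
For comparison, the equal-tailed interval is [1.95, 14.13]; the HPD is narrower and shifted toward the mode.

[1.61, 13.42]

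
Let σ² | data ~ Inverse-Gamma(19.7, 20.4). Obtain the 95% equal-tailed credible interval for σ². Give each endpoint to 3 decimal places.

[0.696, 1.702]

Inverse-Gamma(19.7, 20.4) quantiles: F⁻¹(0.025) and F⁻¹(0.975).
Equivalently, 1/σ² ~ Gamma(19.7, rate = 20.4); invert its 0.975 and 0.025 quantiles.
Posterior mean ≈ 1.091, SD ≈ 0.259; a Normal approximation gives roughly [0.583, 1.599].
Exact: lower = 0.696; upper = 1.702.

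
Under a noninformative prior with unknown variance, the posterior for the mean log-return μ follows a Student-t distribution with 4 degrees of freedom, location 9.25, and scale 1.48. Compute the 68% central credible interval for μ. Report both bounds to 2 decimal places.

[7.57, 10.93]

The t_4 distribution is symmetric; the 68% interval is 9.25 ± t·1.48 with t_{0.84,4} = 1.134.
Half-width: 1.134 × 1.48 = 1.68.
9.25 − 1.68 = 7.57; 9.25 + 1.68 = 10.93.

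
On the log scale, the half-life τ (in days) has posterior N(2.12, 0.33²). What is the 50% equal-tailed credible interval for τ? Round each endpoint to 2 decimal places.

[6.67, 10.41]

On the log scale the 50% interval is 2.12 ± 0.674 × 0.33 = [1.8974, 2.3426].
Exponentiate: [e^1.8974, e^2.3426] = [6.67, 10.41].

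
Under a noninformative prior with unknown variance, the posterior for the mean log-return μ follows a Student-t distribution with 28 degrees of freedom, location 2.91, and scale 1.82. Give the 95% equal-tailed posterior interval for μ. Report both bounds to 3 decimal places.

[-0.818, 6.638]

The t_28 distribution is symmetric; the 95% interval is 2.91 ± t·1.82 with t_{0.975,28} = 2.048.
Half-width: 2.048 × 1.82 = 3.728.
2.91 − 3.728 = -0.818; 2.91 + 3.728 = 6.638.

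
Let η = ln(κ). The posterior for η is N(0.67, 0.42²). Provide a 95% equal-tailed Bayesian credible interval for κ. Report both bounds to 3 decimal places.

[0.858, 4.451]

On the log scale the 95% interval is 0.67 ± 1.960 × 0.42 = [-0.1532, 1.4932].
Exponentiate: [e^-0.1532, e^1.4932] = [0.858, 4.451].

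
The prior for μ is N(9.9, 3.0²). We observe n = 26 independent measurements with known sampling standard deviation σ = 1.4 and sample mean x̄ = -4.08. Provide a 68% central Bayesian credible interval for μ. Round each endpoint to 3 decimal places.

[-4.236, -3.692]

Posterior precision = 1/3.0² + 26/1.4² = 0.1111 + 13.2653 = 13.3764, so posterior SD = 0.2734.
Posterior mean = (9.9/3.0² + 26·-4.08/1.4²) / 13.3764 = -3.9639.
Interval: -3.9639 ± 0.994 × 0.2734 → [-4.236, -3.692].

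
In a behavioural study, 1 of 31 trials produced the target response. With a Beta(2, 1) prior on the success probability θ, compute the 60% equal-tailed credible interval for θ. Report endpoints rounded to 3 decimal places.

Posterior: Beta(2+1, 1+30) = Beta(3, 31).
Equal-tailed 60% interval: the 0.2 and 0.8 quantiles of Beta(3, 31).
Posterior mean ≈ 0.088, SD ≈ 0.048; a Normal approximation gives roughly [0.048, 0.129].
Exact: F⁻¹(0.2) = 0.047; F⁻¹(0.8) = 0.125.

[0.047, 0.125]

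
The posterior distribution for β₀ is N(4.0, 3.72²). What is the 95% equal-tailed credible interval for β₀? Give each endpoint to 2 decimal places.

The posterior is symmetric, so the 95% equal-tailed interval is β₀ = 4.0 ± z·3.72 with z = 1.960.
Half-width: 1.960 × 3.72 = 7.29.
4.0 − 7.29 = -3.29; 4.0 + 7.29 = 11.29.

[-3.29, 11.29]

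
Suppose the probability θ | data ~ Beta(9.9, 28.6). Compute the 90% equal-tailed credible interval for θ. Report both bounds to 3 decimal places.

[0.150, 0.379]

Posterior: Beta(9.9, 28.6).
Equal-tailed 90% interval: the 0.05 and 0.95 quantiles of Beta(9.9, 28.6).
Posterior mean ≈ 0.257, SD ≈ 0.070; a Normal approximation gives roughly [0.143, 0.372].
Exact: F⁻¹(0.05) = 0.150; F⁻¹(0.95) = 0.379.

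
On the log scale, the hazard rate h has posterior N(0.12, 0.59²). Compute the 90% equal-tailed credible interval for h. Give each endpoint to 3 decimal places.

[0.427, 2.976]

On the log scale the 90% interval is 0.12 ± 1.645 × 0.59 = [-0.8505, 1.0905].
Exponentiate: [e^-0.8505, e^1.0905] = [0.427, 2.976].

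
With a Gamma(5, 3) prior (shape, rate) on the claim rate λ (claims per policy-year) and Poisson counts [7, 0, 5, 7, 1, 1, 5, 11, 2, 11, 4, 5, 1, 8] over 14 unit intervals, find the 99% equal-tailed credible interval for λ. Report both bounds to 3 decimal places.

[3.110, 5.699]

Posterior: Gamma(5+68, 3+14) = Gamma(73, 17) (shape, rate).
Equal-tailed 99% interval: Gamma(73, 17) quantiles at 0.005 and 0.995.
Posterior mean ≈ 4.294, SD ≈ 0.503; a Normal approximation gives roughly [3.000, 5.589].
Exact: lower = 3.110; upper = 5.699.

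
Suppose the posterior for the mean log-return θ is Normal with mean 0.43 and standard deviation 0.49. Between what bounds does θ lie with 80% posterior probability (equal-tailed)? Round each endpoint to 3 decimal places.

The posterior is symmetric, so the 80% equal-tailed interval is θ = 0.43 ± z·0.49 with z = 1.282.
Half-width: 1.282 × 0.49 = 0.628.
0.43 − 0.628 = -0.198; 0.43 + 0.628 = 1.058.

[-0.198, 1.058]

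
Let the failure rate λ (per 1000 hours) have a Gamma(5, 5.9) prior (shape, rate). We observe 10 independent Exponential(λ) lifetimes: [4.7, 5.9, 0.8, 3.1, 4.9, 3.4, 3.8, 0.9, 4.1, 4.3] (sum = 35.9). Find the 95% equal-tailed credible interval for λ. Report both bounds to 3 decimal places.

Posterior: Gamma(5+10, 5.9+35.9) = Gamma(15, 41.8) (shape, rate).
Equal-tailed 95% interval: Gamma(15, 41.8) quantiles at 0.025 and 0.975.
Posterior mean ≈ 0.359, SD ≈ 0.093; a Normal approximation gives roughly [0.177, 0.540].
Exact: lower = 0.201; upper = 0.562.

[0.201, 0.562]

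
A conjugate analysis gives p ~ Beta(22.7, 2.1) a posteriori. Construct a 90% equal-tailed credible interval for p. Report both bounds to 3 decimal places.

Posterior: Beta(22.7, 2.1).
Equal-tailed 90% interval: the 0.05 and 0.95 quantiles of Beta(22.7, 2.1).
Posterior mean ≈ 0.915, SD ≈ 0.055; a Normal approximation gives roughly [0.825, 1.005].
Exact: F⁻¹(0.05) = 0.810; F⁻¹(0.95) = 0.983.

[0.810, 0.983]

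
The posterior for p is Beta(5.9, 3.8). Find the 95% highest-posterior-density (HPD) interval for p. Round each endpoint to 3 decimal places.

The posterior is unimodal and skewed, so the HPD interval has equal density at both endpoints and is the shortest 95% interval.
Solving f(0.320) = f(0.885) with F(0.885) − F(0.320) = 0.95 gives [0.320, 0.885].
For comparison, the equal-tailed interval is [0.303, 0.872]; the HPD is narrower and shifted toward the mode.

[0.320, 0.885]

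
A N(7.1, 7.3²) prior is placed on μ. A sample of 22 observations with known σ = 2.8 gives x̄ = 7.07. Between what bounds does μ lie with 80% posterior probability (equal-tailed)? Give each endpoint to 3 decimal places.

Posterior precision = 1/7.3² + 22/2.8² = 0.0188 + 2.8061 = 2.8249, so posterior SD = 0.5950.
Posterior mean = (7.1/7.3² + 22·7.07/2.8²) / 2.8249 = 7.0702.
Interval: 7.0702 ± 1.282 × 0.5950 → [6.308, 7.833].

[6.308, 7.833]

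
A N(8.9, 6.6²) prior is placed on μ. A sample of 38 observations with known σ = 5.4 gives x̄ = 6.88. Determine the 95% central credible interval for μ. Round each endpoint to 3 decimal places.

Posterior precision = 1/6.6² + 38/5.4² = 0.0230 + 1.3032 = 1.3261, so posterior SD = 0.8684.
Posterior mean = (8.9/6.6² + 38·6.88/5.4²) / 1.3261 = 6.9150.
Interval: 6.9150 ± 1.960 × 0.8684 → [5.213, 8.617].

[5.213, 8.617]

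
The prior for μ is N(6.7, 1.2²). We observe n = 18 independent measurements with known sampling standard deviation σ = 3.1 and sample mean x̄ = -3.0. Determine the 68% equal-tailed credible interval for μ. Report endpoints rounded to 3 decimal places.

Posterior precision = 1/1.2² + 18/3.1² = 0.6944 + 1.8730 = 2.5675, so posterior SD = 0.6241.
Posterior mean = (6.7/1.2² + 18·-3.0/3.1²) / 2.5675 = -0.3764.
Interval: -0.3764 ± 0.994 × 0.6241 → [-0.997, 0.244].

[-0.997, 0.244]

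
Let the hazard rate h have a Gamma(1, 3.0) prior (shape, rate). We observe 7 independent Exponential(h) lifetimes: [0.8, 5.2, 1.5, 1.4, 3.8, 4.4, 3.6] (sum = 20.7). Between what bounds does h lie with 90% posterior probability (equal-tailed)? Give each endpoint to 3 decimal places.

[0.168, 0.555]

Posterior: Gamma(1+7, 3.0+20.7) = Gamma(8, 23.7) (shape, rate).
Equal-tailed 90% interval: Gamma(8, 23.7) quantiles at 0.05 and 0.95.
Posterior mean ≈ 0.338, SD ≈ 0.119; a Normal approximation gives roughly [0.141, 0.534].
Exact: lower = 0.168; upper = 0.555.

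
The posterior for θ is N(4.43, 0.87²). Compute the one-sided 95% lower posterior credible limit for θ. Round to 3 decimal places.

Need L with P(θ ≥ L) = 0.95: L = 4.43 − z_{0.05}·0.87.
z = 1.645; L = 4.43 − 1.645 × 0.87 = 2.999.

2.999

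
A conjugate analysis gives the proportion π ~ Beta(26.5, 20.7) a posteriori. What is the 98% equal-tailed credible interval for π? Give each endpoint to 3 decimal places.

[0.394, 0.722]

Posterior: Beta(26.5, 20.7).
Equal-tailed 98% interval: the 0.01 and 0.99 quantiles of Beta(26.5, 20.7).
Posterior mean ≈ 0.561, SD ≈ 0.071; a Normal approximation gives roughly [0.395, 0.728].
Exact: F⁻¹(0.01) = 0.394; F⁻¹(0.99) = 0.722.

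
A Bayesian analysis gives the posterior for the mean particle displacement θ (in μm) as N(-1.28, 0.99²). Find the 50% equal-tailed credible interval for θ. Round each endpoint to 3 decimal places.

The posterior is symmetric, so the 50% equal-tailed interval is θ = -1.28 ± z·0.99 with z = 0.674.
Half-width: 0.674 × 0.99 = 0.668.
-1.28 − 0.668 = -1.948; -1.28 + 0.668 = -0.612.

[-1.948, -0.612]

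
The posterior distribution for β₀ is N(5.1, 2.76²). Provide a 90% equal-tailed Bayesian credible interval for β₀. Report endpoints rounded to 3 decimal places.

[0.560, 9.640]

The posterior is symmetric, so the 90% equal-tailed interval is β₀ = 5.1 ± z·2.76 with z = 1.645.
Half-width: 1.645 × 2.76 = 4.540.
5.1 − 4.540 = 0.560; 5.1 + 4.540 = 9.640.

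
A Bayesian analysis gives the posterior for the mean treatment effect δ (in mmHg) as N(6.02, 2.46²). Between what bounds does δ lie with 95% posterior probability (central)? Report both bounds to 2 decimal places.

[1.20, 10.84]

The posterior is symmetric, so the 95% equal-tailed interval is δ = 6.02 ± z·2.46 with z = 1.960.
Half-width: 1.960 × 2.46 = 4.82.
6.02 − 4.82 = 1.20; 6.02 + 4.82 = 10.84.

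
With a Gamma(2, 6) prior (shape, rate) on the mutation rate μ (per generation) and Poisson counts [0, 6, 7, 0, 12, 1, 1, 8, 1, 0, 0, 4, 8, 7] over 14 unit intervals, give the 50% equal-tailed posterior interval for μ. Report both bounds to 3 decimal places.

[2.587, 3.095]

Posterior: Gamma(2+55, 6+14) = Gamma(57, 20) (shape, rate).
Equal-tailed 50% interval: Gamma(57, 20) quantiles at 0.25 and 0.75.
Posterior mean ≈ 2.850, SD ≈ 0.377; a Normal approximation gives roughly [2.595, 3.105].
Exact: lower = 2.587; upper = 3.095.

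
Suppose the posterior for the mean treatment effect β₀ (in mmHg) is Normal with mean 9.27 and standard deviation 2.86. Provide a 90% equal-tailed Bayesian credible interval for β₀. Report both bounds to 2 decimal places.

[4.57, 13.97]

The posterior is symmetric, so the 90% equal-tailed interval is β₀ = 9.27 ± z·2.86 with z = 1.645.
Half-width: 1.645 × 2.86 = 4.70.
9.27 − 4.70 = 4.57; 9.27 + 4.70 = 13.97.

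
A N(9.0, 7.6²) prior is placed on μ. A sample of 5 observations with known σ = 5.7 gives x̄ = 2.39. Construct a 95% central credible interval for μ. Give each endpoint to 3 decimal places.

[-1.678, 7.795]

Posterior precision = 1/7.6² + 5/5.7² = 0.0173 + 0.1539 = 0.1712, so posterior SD = 2.4168.
Posterior mean = (9.0/7.6² + 5·2.39/5.7²) / 0.1712 = 3.0584.
Interval: 3.0584 ± 1.960 × 2.4168 → [-1.678, 7.795].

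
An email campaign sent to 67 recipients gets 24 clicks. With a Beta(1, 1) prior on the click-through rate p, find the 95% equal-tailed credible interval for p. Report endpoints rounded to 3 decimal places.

Posterior: Beta(1+24, 1+43) = Beta(25, 44).
Equal-tailed 95% interval: the 0.025 and 0.975 quantiles of Beta(25, 44).
Posterior mean ≈ 0.362, SD ≈ 0.057; a Normal approximation gives roughly [0.250, 0.475].
Exact: F⁻¹(0.025) = 0.254; F⁻¹(0.975) = 0.478.

[0.254, 0.478]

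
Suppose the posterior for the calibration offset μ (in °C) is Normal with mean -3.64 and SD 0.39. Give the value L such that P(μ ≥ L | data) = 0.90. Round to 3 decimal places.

-4.140

Need L with P(μ ≥ L) = 0.90: L = -3.64 − z_{0.1}·0.39.
z = 1.282; L = -3.64 − 1.282 × 0.39 = -4.140.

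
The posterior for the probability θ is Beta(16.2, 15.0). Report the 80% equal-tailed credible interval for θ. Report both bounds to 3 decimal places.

Posterior: Beta(16.2, 15.0).
Equal-tailed 80% interval: the 0.1 and 0.9 quantiles of Beta(16.2, 15.0).
Posterior mean ≈ 0.519, SD ≈ 0.088; a Normal approximation gives roughly [0.406, 0.632].
Exact: F⁻¹(0.1) = 0.405; F⁻¹(0.9) = 0.633.

[0.405, 0.633]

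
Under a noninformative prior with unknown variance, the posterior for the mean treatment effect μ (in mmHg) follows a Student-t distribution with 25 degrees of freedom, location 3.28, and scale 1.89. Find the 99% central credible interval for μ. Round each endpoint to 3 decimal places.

[-1.988, 8.548]

The t_25 distribution is symmetric; the 99% interval is 3.28 ± t·1.89 with t_{0.995,25} = 2.787.
Half-width: 2.787 × 1.89 = 5.268.
3.28 − 5.268 = -1.988; 3.28 + 5.268 = 8.548.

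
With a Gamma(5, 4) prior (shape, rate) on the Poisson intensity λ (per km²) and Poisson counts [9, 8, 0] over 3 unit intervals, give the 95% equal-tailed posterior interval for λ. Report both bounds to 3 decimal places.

[1.970, 4.586]

Posterior: Gamma(5+17, 4+3) = Gamma(22, 7) (shape, rate).
Equal-tailed 95% interval: Gamma(22, 7) quantiles at 0.025 and 0.975.
Posterior mean ≈ 3.143, SD ≈ 0.670; a Normal approximation gives roughly [1.830, 4.456].
Exact: lower = 1.970; upper = 4.586.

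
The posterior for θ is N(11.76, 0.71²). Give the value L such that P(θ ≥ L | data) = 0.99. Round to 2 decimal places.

Need L with P(θ ≥ L) = 0.99: L = 11.76 − z_{0.01}·0.71.
z = 2.326; L = 11.76 − 2.326 × 0.71 = 10.11.

10.11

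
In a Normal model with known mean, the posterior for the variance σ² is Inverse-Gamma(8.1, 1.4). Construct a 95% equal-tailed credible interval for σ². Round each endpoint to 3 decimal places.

[0.096, 0.398]

Inverse-Gamma(8.1, 1.4) quantiles: F⁻¹(0.025) and F⁻¹(0.975).
Equivalently, 1/σ² ~ Gamma(8.1, rate = 1.4); invert its 0.975 and 0.025 quantiles.
Posterior mean ≈ 0.197, SD ≈ 0.080; a Normal approximation gives roughly [0.041, 0.354].
Exact: lower = 0.096; upper = 0.398.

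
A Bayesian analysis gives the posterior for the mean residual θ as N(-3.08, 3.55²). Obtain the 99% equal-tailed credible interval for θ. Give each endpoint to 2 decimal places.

The posterior is symmetric, so the 99% equal-tailed interval is θ = -3.08 ± z·3.55 with z = 2.576.
Half-width: 2.576 × 3.55 = 9.14.
-3.08 − 9.14 = -12.22; -3.08 + 9.14 = 6.06.

[-12.22, 6.06]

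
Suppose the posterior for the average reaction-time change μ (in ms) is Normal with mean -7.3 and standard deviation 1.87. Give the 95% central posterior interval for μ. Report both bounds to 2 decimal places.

[-10.97, -3.63]

The posterior is symmetric, so the 95% equal-tailed interval is μ = -7.3 ± z·1.87 with z = 1.960.
Half-width: 1.960 × 1.87 = 3.67.
-7.3 − 3.67 = -10.97; -7.3 + 3.67 = -3.63.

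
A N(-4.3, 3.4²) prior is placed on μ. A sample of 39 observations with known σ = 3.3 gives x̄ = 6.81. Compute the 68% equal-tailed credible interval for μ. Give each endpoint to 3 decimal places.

[6.029, 7.067]

Posterior precision = 1/3.4² + 39/3.3² = 0.0865 + 3.5813 = 3.6678, so posterior SD = 0.5222.
Posterior mean = (-4.3/3.4² + 39·6.81/3.3²) / 3.6678 = 6.5480.
Interval: 6.5480 ± 0.994 × 0.5222 → [6.029, 7.067].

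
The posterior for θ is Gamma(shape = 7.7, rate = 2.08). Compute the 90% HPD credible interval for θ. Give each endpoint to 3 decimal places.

[1.567, 5.760]

The posterior is unimodal and skewed, so the HPD interval has equal density at both endpoints and is the shortest 90% interval.
Solving f(1.567) = f(5.760) with F(5.760) − F(1.567) = 0.90 gives [1.567, 5.760].
For comparison, the equal-tailed interval is [1.813, 6.134]; the HPD is narrower and shifted toward the mode.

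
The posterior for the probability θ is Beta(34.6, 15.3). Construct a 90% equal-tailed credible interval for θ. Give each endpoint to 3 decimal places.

[0.583, 0.795]

Posterior: Beta(34.6, 15.3).
Equal-tailed 90% interval: the 0.05 and 0.95 quantiles of Beta(34.6, 15.3).
Posterior mean ≈ 0.693, SD ≈ 0.065; a Normal approximation gives roughly [0.587, 0.800].
Exact: F⁻¹(0.05) = 0.583; F⁻¹(0.95) = 0.795.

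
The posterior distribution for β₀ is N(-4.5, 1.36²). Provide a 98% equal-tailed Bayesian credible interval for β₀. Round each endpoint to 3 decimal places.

[-7.664, -1.336]

The posterior is symmetric, so the 98% equal-tailed interval is β₀ = -4.5 ± z·1.36 with z = 2.326.
Half-width: 2.326 × 1.36 = 3.164.
-4.5 − 3.164 = -7.664; -4.5 + 3.164 = -1.336.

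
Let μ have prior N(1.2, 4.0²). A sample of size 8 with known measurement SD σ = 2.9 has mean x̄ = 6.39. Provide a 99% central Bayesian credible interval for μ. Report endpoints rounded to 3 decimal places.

[3.512, 8.628]

Posterior precision = 1/4.0² + 8/2.9² = 0.0625 + 0.9512 = 1.0137, so posterior SD = 0.9932.
Posterior mean = (1.2/4.0² + 8·6.39/2.9²) / 1.0137 = 6.0700.
Interval: 6.0700 ± 2.576 × 0.9932 → [3.512, 8.628].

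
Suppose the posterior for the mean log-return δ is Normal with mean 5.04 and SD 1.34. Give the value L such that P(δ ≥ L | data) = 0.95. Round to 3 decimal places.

2.836

Need L with P(δ ≥ L) = 0.95: L = 5.04 − z_{0.05}·1.34.
z = 1.645; L = 5.04 − 1.645 × 1.34 = 2.836.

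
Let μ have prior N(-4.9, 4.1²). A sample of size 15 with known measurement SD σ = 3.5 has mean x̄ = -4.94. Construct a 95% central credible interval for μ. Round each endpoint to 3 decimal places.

[-6.668, -3.208]

Posterior precision = 1/4.1² + 15/3.5² = 0.0595 + 1.2245 = 1.2840, so posterior SD = 0.8825.
Posterior mean = (-4.9/4.1² + 15·-4.94/3.5²) / 1.2840 = -4.9381.
Interval: -4.9381 ± 1.960 × 0.8825 → [-6.668, -3.208].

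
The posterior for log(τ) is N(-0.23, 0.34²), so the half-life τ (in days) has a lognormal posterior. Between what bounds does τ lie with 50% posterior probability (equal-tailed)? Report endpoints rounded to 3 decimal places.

On the log scale the 50% interval is -0.23 ± 0.674 × 0.34 = [-0.4593, -0.0007].
Exponentiate: [e^-0.4593, e^-0.0007] = [0.632, 0.999].

[0.632, 0.999]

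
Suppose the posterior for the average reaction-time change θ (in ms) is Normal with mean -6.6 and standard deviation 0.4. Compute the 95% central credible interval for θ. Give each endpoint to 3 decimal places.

[-7.384, -5.816]

The posterior is symmetric, so the 95% equal-tailed interval is θ = -6.6 ± z·0.4 with z = 1.960.
Half-width: 1.960 × 0.4 = 0.784.
-6.6 − 0.784 = -7.384; -6.6 + 0.784 = -5.816.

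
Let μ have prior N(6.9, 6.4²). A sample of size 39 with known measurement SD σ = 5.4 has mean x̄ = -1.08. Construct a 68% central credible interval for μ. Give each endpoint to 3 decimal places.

[-1.789, -0.085]

Posterior precision = 1/6.4² + 39/5.4² = 0.0244 + 1.3374 = 1.3619, so posterior SD = 0.8569.
Posterior mean = (6.9/6.4² + 39·-1.08/5.4²) / 1.3619 = -0.9369.
Interval: -0.9369 ± 0.994 × 0.8569 → [-1.789, -0.085].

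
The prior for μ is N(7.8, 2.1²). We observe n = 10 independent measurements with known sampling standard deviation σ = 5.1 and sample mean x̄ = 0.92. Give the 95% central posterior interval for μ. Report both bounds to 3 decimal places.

[0.965, 5.979]

Posterior precision = 1/2.1² + 10/5.1² = 0.2268 + 0.3845 = 0.6112, so posterior SD = 1.2791.
Posterior mean = (7.8/2.1² + 10·0.92/5.1²) / 0.6112 = 3.4724.
Interval: 3.4724 ± 1.960 × 1.2791 → [0.965, 5.979].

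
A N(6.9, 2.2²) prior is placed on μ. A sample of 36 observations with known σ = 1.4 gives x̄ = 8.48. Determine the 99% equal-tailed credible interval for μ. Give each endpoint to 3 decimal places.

[7.865, 9.060]

Posterior precision = 1/2.2² + 36/1.4² = 0.2066 + 18.3673 = 18.5740, so posterior SD = 0.2320.
Posterior mean = (6.9/2.2² + 36·8.48/1.4²) / 18.5740 = 8.4624.
Interval: 8.4624 ± 2.576 × 0.2320 → [7.865, 9.060].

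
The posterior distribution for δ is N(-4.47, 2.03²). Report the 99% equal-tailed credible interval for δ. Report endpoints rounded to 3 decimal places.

The posterior is symmetric, so the 99% equal-tailed interval is δ = -4.47 ± z·2.03 with z = 2.576.
Half-width: 2.576 × 2.03 = 5.229.
-4.47 − 5.229 = -9.699; -4.47 + 5.229 = 0.759.

[-9.699, 0.759]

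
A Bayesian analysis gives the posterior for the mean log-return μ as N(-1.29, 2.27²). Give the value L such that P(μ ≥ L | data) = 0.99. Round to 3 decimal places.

Need L with P(μ ≥ L) = 0.99: L = -1.29 − z_{0.01}·2.27.
z = 2.326; L = -1.29 − 2.326 × 2.27 = -6.571.

-6.571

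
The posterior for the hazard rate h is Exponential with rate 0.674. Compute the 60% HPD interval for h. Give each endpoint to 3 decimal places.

The exponential density is strictly decreasing on [0, ∞), so the HPD interval is anchored at 0: [0, q] with P(h ≤ q) = 0.60.
q = −ln(1 − 0.60) / 0.674 = 0.9163 / 0.674 = 1.359.

[0.000, 1.359]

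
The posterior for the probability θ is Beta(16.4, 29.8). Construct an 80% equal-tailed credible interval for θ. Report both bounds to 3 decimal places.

Posterior: Beta(16.4, 29.8).
Equal-tailed 80% interval: the 0.1 and 0.9 quantiles of Beta(16.4, 29.8).
Posterior mean ≈ 0.355, SD ≈ 0.070; a Normal approximation gives roughly [0.266, 0.444].
Exact: F⁻¹(0.1) = 0.267; F⁻¹(0.9) = 0.446.

[0.267, 0.446]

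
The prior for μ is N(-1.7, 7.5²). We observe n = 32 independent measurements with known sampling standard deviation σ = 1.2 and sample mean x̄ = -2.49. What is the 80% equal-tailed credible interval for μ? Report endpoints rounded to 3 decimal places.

Posterior precision = 1/7.5² + 32/1.2² = 0.0178 + 22.2222 = 22.2400, so posterior SD = 0.2120.
Posterior mean = (-1.7/7.5² + 32·-2.49/1.2²) / 22.2400 = -2.4894.
Interval: -2.4894 ± 1.282 × 0.2120 → [-2.761, -2.218].

[-2.761, -2.218]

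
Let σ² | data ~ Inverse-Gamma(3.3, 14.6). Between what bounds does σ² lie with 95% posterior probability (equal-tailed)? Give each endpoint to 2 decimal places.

[1.90, 19.42]

Inverse-Gamma(3.3, 14.6) quantiles: F⁻¹(0.025) and F⁻¹(0.975).
Equivalently, 1/σ² ~ Gamma(3.3, rate = 14.6); invert its 0.975 and 0.025 quantiles.
Posterior mean ≈ 6.35, SD ≈ 5.57; a Normal approximation gives roughly [-4.56, 17.26].
Exact: lower = 1.90; upper = 19.42.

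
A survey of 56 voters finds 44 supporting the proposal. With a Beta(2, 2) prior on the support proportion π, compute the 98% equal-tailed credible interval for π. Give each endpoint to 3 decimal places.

Posterior: Beta(2+44, 2+12) = Beta(46, 14).
Equal-tailed 98% interval: the 0.01 and 0.99 quantiles of Beta(46, 14).
Posterior mean ≈ 0.767, SD ≈ 0.054; a Normal approximation gives roughly [0.641, 0.893].
Exact: F⁻¹(0.01) = 0.629; F⁻¹(0.99) = 0.878.

[0.629, 0.878]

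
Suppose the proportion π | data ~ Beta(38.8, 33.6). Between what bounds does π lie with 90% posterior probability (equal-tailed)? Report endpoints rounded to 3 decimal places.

Posterior: Beta(38.8, 33.6).
Equal-tailed 90% interval: the 0.05 and 0.95 quantiles of Beta(38.8, 33.6).
Posterior mean ≈ 0.536, SD ≈ 0.058; a Normal approximation gives roughly [0.440, 0.632].
Exact: F⁻¹(0.05) = 0.440; F⁻¹(0.95) = 0.631.

[0.440, 0.631]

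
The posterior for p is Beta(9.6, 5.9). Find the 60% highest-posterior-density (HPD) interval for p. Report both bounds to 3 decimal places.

[0.529, 0.736]

The posterior is unimodal and skewed, so the HPD interval has equal density at both endpoints and is the shortest 60% interval.
Solving f(0.529) = f(0.736) with F(0.736) − F(0.529) = 0.60 gives [0.529, 0.736].
For comparison, the equal-tailed interval is [0.517, 0.725]; the HPD is narrower and shifted toward the mode.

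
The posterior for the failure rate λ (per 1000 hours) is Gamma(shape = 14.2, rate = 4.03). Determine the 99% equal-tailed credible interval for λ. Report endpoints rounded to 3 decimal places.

[1.579, 6.393]

Posterior: Gamma(shape 14.2, rate 4.03).
Equal-tailed 99% interval: Gamma(14.2, 4.03) quantiles at 0.005 and 0.995.
Posterior mean ≈ 3.524, SD ≈ 0.935; a Normal approximation gives roughly [1.115, 5.932].
Exact: lower = 1.579; upper = 6.393.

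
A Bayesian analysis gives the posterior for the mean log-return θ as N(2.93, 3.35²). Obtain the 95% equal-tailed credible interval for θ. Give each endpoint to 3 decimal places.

The posterior is symmetric, so the 95% equal-tailed interval is θ = 2.93 ± z·3.35 with z = 1.960.
Half-width: 1.960 × 3.35 = 6.566.
2.93 − 6.566 = -3.636; 2.93 + 6.566 = 9.496.

[-3.636, 9.496]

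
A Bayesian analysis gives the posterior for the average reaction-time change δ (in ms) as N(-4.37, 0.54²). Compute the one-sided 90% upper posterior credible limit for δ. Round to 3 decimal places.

Need U with P(δ ≤ U) = 0.90: U = -4.37 + z_{0.1}·0.54.
z = 1.282; U = -4.37 + 1.282 × 0.54 = -3.678.

-3.678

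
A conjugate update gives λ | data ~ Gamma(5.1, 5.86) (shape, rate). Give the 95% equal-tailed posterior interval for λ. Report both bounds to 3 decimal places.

[0.287, 1.772]

Posterior: Gamma(shape 5.1, rate 5.86).
Equal-tailed 95% interval: Gamma(5.1, 5.86) quantiles at 0.025 and 0.975.
Posterior mean ≈ 0.870, SD ≈ 0.385; a Normal approximation gives roughly [0.115, 1.626].
Exact: lower = 0.287; upper = 1.772.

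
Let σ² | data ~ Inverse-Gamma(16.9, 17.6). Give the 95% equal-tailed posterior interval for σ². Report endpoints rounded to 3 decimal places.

[0.681, 1.791]

Inverse-Gamma(16.9, 17.6) quantiles: F⁻¹(0.025) and F⁻¹(0.975).
Equivalently, 1/σ² ~ Gamma(16.9, rate = 17.6); invert its 0.975 and 0.025 quantiles.
Posterior mean ≈ 1.107, SD ≈ 0.287; a Normal approximation gives roughly [0.545, 1.669].
Exact: lower = 0.681; upper = 1.791.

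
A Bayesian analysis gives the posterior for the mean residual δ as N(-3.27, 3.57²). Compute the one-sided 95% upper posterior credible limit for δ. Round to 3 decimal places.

2.602

Need U with P(δ ≤ U) = 0.95: U = -3.27 + z_{0.05}·3.57.
z = 1.645; U = -3.27 + 1.645 × 3.57 = 2.602.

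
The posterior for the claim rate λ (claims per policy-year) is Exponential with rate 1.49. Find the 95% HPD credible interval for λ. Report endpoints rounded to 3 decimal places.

The exponential density is strictly decreasing on [0, ∞), so the HPD interval is anchored at 0: [0, q] with P(λ ≤ q) = 0.95.
q = −ln(1 − 0.95) / 1.49 = 2.9957 / 1.49 = 2.011.

[0.000, 2.011]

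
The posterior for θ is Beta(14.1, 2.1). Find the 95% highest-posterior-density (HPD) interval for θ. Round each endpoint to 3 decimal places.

The posterior is unimodal and skewed, so the HPD interval has equal density at both endpoints and is the shortest 95% interval.
Solving f(0.712) = f(0.995) with F(0.995) − F(0.712) = 0.95 gives [0.712, 0.995].
For comparison, the equal-tailed interval is [0.675, 0.981]; the HPD is narrower and shifted toward the mode.

[0.712, 0.995]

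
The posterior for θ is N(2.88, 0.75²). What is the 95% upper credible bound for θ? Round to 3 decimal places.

4.114

Need U with P(θ ≤ U) = 0.95: U = 2.88 + z_{0.05}·0.75.
z = 1.645; U = 2.88 + 1.645 × 0.75 = 4.114.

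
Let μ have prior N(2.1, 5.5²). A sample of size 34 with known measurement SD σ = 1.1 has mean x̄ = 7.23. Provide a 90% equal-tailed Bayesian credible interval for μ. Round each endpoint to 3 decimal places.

Posterior precision = 1/5.5² + 34/1.1² = 0.0331 + 28.0992 = 28.1322, so posterior SD = 0.1885.
Posterior mean = (2.1/5.5² + 34·7.23/1.1²) / 28.1322 = 7.2240.
Interval: 7.2240 ± 1.645 × 0.1885 → [6.914, 7.534].

[6.914, 7.534]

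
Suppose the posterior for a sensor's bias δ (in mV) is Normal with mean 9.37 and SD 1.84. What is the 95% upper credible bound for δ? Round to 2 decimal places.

Need U with P(δ ≤ U) = 0.95: U = 9.37 + z_{0.05}·1.84.
z = 1.645; U = 9.37 + 1.645 × 1.84 = 12.40.

12.40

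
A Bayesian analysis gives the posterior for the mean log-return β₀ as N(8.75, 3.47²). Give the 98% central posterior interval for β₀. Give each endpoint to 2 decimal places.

The posterior is symmetric, so the 98% equal-tailed interval is β₀ = 8.75 ± z·3.47 with z = 2.326.
Half-width: 2.326 × 3.47 = 8.07.
8.75 − 8.07 = 0.68; 8.75 + 8.07 = 16.82.

[0.68, 16.82]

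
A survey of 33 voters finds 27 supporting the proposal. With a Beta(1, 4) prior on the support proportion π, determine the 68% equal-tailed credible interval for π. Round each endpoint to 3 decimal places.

Posterior: Beta(1+27, 4+6) = Beta(28, 10).
Equal-tailed 68% interval: the 0.16 and 0.84 quantiles of Beta(28, 10).
Posterior mean ≈ 0.737, SD ≈ 0.071; a Normal approximation gives roughly [0.667, 0.807].
Exact: F⁻¹(0.16) = 0.666; F⁻¹(0.84) = 0.807.

[0.666, 0.807]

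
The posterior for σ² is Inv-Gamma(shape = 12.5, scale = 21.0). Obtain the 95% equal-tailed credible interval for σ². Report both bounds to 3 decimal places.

Inverse-Gamma(12.5, 21.0) quantiles: F⁻¹(0.025) and F⁻¹(0.975).
Equivalently, 1/σ² ~ Gamma(12.5, rate = 21.0); invert its 0.975 and 0.025 quantiles.
Posterior mean ≈ 1.826, SD ≈ 0.564; a Normal approximation gives roughly [0.722, 2.931].
Exact: lower = 1.033; upper = 3.201.

[1.033, 3.201]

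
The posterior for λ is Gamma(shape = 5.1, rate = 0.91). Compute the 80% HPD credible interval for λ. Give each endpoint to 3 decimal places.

The posterior is unimodal and skewed, so the HPD interval has equal density at both endpoints and is the shortest 80% interval.
Solving f(2.186) = f(8.072) with F(8.072) − F(2.186) = 0.80 gives [2.186, 8.072].
For comparison, the equal-tailed interval is [2.751, 8.926]; the HPD is narrower and shifted toward the mode.

[2.186, 8.072]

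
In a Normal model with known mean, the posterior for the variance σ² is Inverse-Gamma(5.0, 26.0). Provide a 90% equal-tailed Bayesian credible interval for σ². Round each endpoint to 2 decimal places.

[2.84, 13.20]

Inverse-Gamma(5.0, 26.0) quantiles: F⁻¹(0.05) and F⁻¹(0.95).
Equivalently, 1/σ² ~ Gamma(5.0, rate = 26.0); invert its 0.95 and 0.05 quantiles.
Posterior mean ≈ 6.50, SD ≈ 3.75; a Normal approximation gives roughly [0.33, 12.67].
Exact: lower = 2.84; upper = 13.20.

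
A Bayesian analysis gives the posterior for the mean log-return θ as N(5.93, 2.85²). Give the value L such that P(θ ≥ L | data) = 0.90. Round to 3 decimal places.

2.278

Need L with P(θ ≥ L) = 0.90: L = 5.93 − z_{0.1}·2.85.
z = 1.282; L = 5.93 − 1.282 × 2.85 = 2.278.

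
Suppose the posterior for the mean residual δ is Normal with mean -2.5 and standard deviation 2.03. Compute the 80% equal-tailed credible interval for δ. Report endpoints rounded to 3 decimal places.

[-5.102, 0.102]

The posterior is symmetric, so the 80% equal-tailed interval is δ = -2.5 ± z·2.03 with z = 1.282.
Half-width: 1.282 × 2.03 = 2.602.
-2.5 − 2.602 = -5.102; -2.5 + 2.602 = 0.102.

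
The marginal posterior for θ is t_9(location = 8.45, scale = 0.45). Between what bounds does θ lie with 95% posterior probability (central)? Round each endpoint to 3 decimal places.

[7.432, 9.468]

The t_9 distribution is symmetric; the 95% interval is 8.45 ± t·0.45 with t_{0.975,9} = 2.262.
Half-width: 2.262 × 0.45 = 1.018.
8.45 − 1.018 = 7.432; 8.45 + 1.018 = 9.468.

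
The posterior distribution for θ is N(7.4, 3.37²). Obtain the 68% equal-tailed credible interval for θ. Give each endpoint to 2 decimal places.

The posterior is symmetric, so the 68% equal-tailed interval is θ = 7.4 ± z·3.37 with z = 0.994.
Half-width: 0.994 × 3.37 = 3.35.
7.4 − 3.35 = 4.05; 7.4 + 3.35 = 10.75.

[4.05, 10.75]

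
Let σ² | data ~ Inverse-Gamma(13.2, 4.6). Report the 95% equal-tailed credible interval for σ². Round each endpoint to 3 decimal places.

Inverse-Gamma(13.2, 4.6) quantiles: F⁻¹(0.025) and F⁻¹(0.975).
Equivalently, 1/σ² ~ Gamma(13.2, rate = 4.6); invert its 0.975 and 0.025 quantiles.
Posterior mean ≈ 0.377, SD ≈ 0.113; a Normal approximation gives roughly [0.156, 0.598].
Exact: lower = 0.217; upper = 0.651.

[0.217, 0.651]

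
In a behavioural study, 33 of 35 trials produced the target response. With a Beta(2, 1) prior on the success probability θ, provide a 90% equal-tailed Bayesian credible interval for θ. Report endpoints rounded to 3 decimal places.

Posterior: Beta(2+33, 1+2) = Beta(35, 3).
Equal-tailed 90% interval: the 0.05 and 0.95 quantiles of Beta(35, 3).
Posterior mean ≈ 0.921, SD ≈ 0.043; a Normal approximation gives roughly [0.850, 0.992].
Exact: F⁻¹(0.05) = 0.839; F⁻¹(0.95) = 0.978.

[0.839, 0.978]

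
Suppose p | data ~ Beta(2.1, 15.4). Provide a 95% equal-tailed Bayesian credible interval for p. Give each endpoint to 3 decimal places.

[0.017, 0.303]

Posterior: Beta(2.1, 15.4).
Equal-tailed 95% interval: the 0.025 and 0.975 quantiles of Beta(2.1, 15.4).
Posterior mean ≈ 0.120, SD ≈ 0.076; a Normal approximation gives roughly [-0.028, 0.268].
Exact: F⁻¹(0.025) = 0.017; F⁻¹(0.975) = 0.303.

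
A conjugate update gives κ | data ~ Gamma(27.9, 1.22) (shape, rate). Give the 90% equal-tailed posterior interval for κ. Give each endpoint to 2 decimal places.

[16.24, 30.43]

Posterior: Gamma(shape 27.9, rate 1.22).
Equal-tailed 90% interval: Gamma(27.9, 1.22) quantiles at 0.05 and 0.95.
Posterior mean ≈ 22.87, SD ≈ 4.33; a Normal approximation gives roughly [15.75, 29.99].
Exact: lower = 16.24; upper = 30.43.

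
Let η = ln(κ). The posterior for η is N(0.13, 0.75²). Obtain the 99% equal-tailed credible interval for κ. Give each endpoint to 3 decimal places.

[0.165, 7.861]

On the log scale the 99% interval is 0.13 ± 2.576 × 0.75 = [-1.8019, 2.0619].
Exponentiate: [e^-1.8019, e^2.0619] = [0.165, 7.861].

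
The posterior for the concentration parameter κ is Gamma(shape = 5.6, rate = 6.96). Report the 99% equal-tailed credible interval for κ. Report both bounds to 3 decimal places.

Posterior: Gamma(shape 5.6, rate 6.96).
Equal-tailed 99% interval: Gamma(5.6, 6.96) quantiles at 0.005 and 0.995.
Posterior mean ≈ 0.805, SD ≈ 0.340; a Normal approximation gives roughly [-0.071, 1.680].
Exact: lower = 0.194; upper = 1.944.

[0.194, 1.944]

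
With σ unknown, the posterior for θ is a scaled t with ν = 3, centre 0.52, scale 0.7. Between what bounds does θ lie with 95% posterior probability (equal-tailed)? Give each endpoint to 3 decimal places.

The t_3 distribution is symmetric; the 95% interval is 0.52 ± t·0.7 with t_{0.975,3} = 3.182.
Half-width: 3.182 × 0.7 = 2.228.
0.52 − 2.228 = -1.708; 0.52 + 2.228 = 2.748.

[-1.708, 2.748]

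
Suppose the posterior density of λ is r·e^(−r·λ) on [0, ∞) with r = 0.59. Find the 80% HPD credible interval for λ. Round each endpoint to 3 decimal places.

The exponential density is strictly decreasing on [0, ∞), so the HPD interval is anchored at 0: [0, q] with P(λ ≤ q) = 0.80.
q = −ln(1 − 0.80) / 0.59 = 1.6094 / 0.59 = 2.728.

[0.000, 2.728]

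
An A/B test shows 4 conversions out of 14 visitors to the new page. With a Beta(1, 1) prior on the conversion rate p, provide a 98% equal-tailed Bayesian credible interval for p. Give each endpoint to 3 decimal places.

Posterior: Beta(1+4, 1+10) = Beta(5, 11).
Equal-tailed 98% interval: the 0.01 and 0.99 quantiles of Beta(5, 11).
Posterior mean ≈ 0.312, SD ≈ 0.112; a Normal approximation gives roughly [0.051, 0.574].
Exact: F⁻¹(0.01) = 0.094; F⁻¹(0.99) = 0.597.

[0.094, 0.597]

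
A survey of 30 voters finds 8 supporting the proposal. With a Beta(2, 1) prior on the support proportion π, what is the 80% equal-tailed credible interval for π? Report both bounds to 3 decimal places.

Posterior: Beta(2+8, 1+22) = Beta(10, 23).
Equal-tailed 80% interval: the 0.1 and 0.9 quantiles of Beta(10, 23).
Posterior mean ≈ 0.303, SD ≈ 0.079; a Normal approximation gives roughly [0.202, 0.404].
Exact: F⁻¹(0.1) = 0.204; F⁻¹(0.9) = 0.407.

[0.204, 0.407]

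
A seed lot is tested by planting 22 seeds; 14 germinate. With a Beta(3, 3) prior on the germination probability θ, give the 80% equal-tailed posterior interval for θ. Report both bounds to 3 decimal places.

[0.488, 0.723]

Posterior: Beta(3+14, 3+8) = Beta(17, 11).
Equal-tailed 80% interval: the 0.1 and 0.9 quantiles of Beta(17, 11).
Posterior mean ≈ 0.607, SD ≈ 0.091; a Normal approximation gives roughly [0.491, 0.723].
Exact: F⁻¹(0.1) = 0.488; F⁻¹(0.9) = 0.723.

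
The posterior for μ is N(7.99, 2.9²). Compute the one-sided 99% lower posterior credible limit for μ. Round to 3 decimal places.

1.244

Need L with P(μ ≥ L) = 0.99: L = 7.99 − z_{0.01}·2.9.
z = 2.326; L = 7.99 − 2.326 × 2.9 = 1.244.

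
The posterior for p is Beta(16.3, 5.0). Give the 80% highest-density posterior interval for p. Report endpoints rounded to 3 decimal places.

[0.664, 0.891]

The posterior is unimodal and skewed, so the HPD interval has equal density at both endpoints and is the shortest 80% interval.
Solving f(0.664) = f(0.891) with F(0.891) − F(0.664) = 0.80 gives [0.664, 0.891].
For comparison, the equal-tailed interval is [0.644, 0.875]; the HPD is narrower and shifted toward the mode.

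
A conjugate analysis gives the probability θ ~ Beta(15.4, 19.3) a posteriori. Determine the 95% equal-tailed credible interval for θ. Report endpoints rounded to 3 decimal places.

[0.285, 0.609]

Posterior: Beta(15.4, 19.3).
Equal-tailed 95% interval: the 0.025 and 0.975 quantiles of Beta(15.4, 19.3).
Posterior mean ≈ 0.444, SD ≈ 0.083; a Normal approximation gives roughly [0.281, 0.607].
Exact: F⁻¹(0.025) = 0.285; F⁻¹(0.975) = 0.609.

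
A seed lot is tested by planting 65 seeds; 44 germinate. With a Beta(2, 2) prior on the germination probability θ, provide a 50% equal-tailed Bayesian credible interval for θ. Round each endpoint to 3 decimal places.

[0.629, 0.706]

Posterior: Beta(2+44, 2+21) = Beta(46, 23).
Equal-tailed 50% interval: the 0.25 and 0.75 quantiles of Beta(46, 23).
Posterior mean ≈ 0.667, SD ≈ 0.056; a Normal approximation gives roughly [0.629, 0.705].
Exact: F⁻¹(0.25) = 0.629; F⁻¹(0.75) = 0.706.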